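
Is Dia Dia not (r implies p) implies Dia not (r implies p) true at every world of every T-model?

Invalid (countermodel exists)

Tableau for the negation not (Dia Dia not (r implies p) implies Dia not (r implies p)):
1. not (Dia Dia not (r implies p) implies Dia not (r implies p)), w0
2. Dia Dia not (r implies p), w0   [neg-implies-rule on 1]
3. not Dia not (r implies p), w0   [neg-implies-rule on 1]
4. r implies p, w0   [neg-Dia-rule on 3 via w0Rw0]
5. p, w0   [implies-rule on 4 (branches; this branch)]
6. Dia not (r implies p), w1   [Dia-rule on 2: fresh world w1, w0Rw1]
7. r implies p, w1   [neg-Dia-rule on 3 via w0Rw1]
8. p, w1   [implies-rule on 7 (branches; this branch)]
9. not (r implies p), w2   [Dia-rule on 6: fresh world w2, w1Rw2]
10. r, w2   [neg-implies-rule on 9]
11. not p, w2   [neg-implies-rule on 9]
Accessibility: w0Rw0, w0Rw1, w1Rw1, w1Rw2, w2Rw2
The negation has an open branch (countermodel exists).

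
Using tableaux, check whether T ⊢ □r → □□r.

No, not valid

Tableau for the negation ¬(□r → □□r):
1. ¬(□r → □□r), w0
2. □r, w0
3. ¬□□r, w0
4. r, w0
5. ¬□r, w1
6. r, w1
7. ¬r, w2
Accessibility: w0Rw0, w0Rw1, w1Rw1, w1Rw2, w2Rw2
The negation has an open branch (countermodel exists).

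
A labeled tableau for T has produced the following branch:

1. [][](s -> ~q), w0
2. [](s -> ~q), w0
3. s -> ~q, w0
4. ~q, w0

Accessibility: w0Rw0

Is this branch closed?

No, open

No atom appears with both signs at the same world.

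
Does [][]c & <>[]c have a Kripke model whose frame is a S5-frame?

1. [][]c & <>[]c, w0
2. [][]c, w0
3. <>[]c, w0
4. []c, w0
5. c, w0
6. []c, w1
7. c, w1
Accessibility: w0Rw0, w0Rw1, w1Rw0, w1Rw1

Satisfiable (open branch found)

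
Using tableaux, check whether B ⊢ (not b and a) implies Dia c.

Tableau for the negation not ((not b and a) implies Dia c):
1. not ((not b and a) implies Dia c), u
2. not b and a, u
3. not Dia c, u
4. not b, u
5. a, u
6. not c, u
Accessibility: uRu
The negation has an open branch (countermodel exists).

Not valid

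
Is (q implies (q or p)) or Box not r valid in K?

Valid in K

Tableau for the negation not ((q implies (q or p)) or Box not r):
1. not ((q implies (q or p)) or Box not r), 0
2. not (q implies (q or p)), 0
3. not Box not r, 0
4. q, 0
5. not (q or p), 0
6. not q, 0
7. not p, 0
Branch closes: q and not q both at 0.
All branches of the negation close; one closing branch shown above.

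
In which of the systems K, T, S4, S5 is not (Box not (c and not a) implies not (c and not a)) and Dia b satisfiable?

T-tableau for the formula:
1. not (Box not (c and not a) implies not (c and not a)) and Dia b, u
2. not (Box not (c and not a) implies not (c and not a)), u
3. Dia b, u
4. Box not (c and not a), u
5. c and not a, u
6. c, u
7. not a, u
8. not (c and not a), u
9. a, u
Accessibility: uRu
Branch closes: a and not a both at u.
Every branch closes (one shown): unsatisfiable in T, hence also in S4, S5 (every S4/S5-frame is a T-frame).
K-tableau for the formula:
1. not (Box not (c and not a) implies not (c and not a)) and Dia b, u
2. not (Box not (c and not a) implies not (c and not a)), u
3. Dia b, u
4. Box not (c and not a), u
5. c and not a, u
6. c, u
7. not a, u
8. b, v
9. not (c and not a), v
10. a, v
Accessibility: uRv
Complete open branch: satisfiable in K.

K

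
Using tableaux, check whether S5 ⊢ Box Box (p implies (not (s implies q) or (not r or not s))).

Not valid

Tableau for the negation not Box Box (p implies (not (s implies q) or (not r or not s))):
1. not Box Box (p implies (not (s implies q) or (not r or not s))), u
2. not Box (p implies (not (s implies q) or (not r or not s))), v
3. not (p implies (not (s implies q) or (not r or not s))), w
4. p, w
5. not (not (s implies q) or (not r or not s)), w
6. s implies q, w
7. not (not r or not s), w
8. r, w
9. s, w
10. q, w
Accessibility: uRu, uRv, uRw, vRu, vRv, vRw, wRu, wRv, wRw
The negation has an open branch (countermodel exists).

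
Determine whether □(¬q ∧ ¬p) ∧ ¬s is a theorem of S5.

Not valid

Tableau for the negation ¬(□(¬q ∧ ¬p) ∧ ¬s):
1. ¬(□(¬q ∧ ¬p) ∧ ¬s), 0
2. s, 0   [¬∧-rule on 1 (branches; this branch)]
Accessibility: 0R0
The negation has an open branch (countermodel exists).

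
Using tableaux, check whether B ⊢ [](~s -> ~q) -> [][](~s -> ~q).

Tableau for the negation ~([](~s -> ~q) -> [][](~s -> ~q)):
1. ~([](~s -> ~q) -> [][](~s -> ~q)), w0
2. [](~s -> ~q), w0   [~->-rule on 1]
3. ~[][](~s -> ~q), w0   [~->-rule on 1]
4. ~s -> ~q, w0   [[]-rule on 2 via w0Rw0]
5. ~q, w0   [->-rule on 4 (branches; this branch)]
6. ~[](~s -> ~q), w1   [~[]-rule on 3: fresh world w1, w0Rw1]
7. ~s -> ~q, w1   [[]-rule on 2 via w0Rw1]
8. ~q, w1   [->-rule on 7 (branches; this branch)]
9. ~(~s -> ~q), w2   [~[]-rule on 6: fresh world w2, w1Rw2]
10. ~s, w2   [~->-rule on 9]
11. q, w2   [~->-rule on 9]
Accessibility: w0Rw0, w0Rw1, w1Rw0, w1Rw1, w1Rw2, w2Rw1, w2Rw2
The negation has an open branch (countermodel exists).

Invalid (countermodel exists)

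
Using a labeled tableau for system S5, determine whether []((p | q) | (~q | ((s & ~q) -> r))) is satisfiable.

Satisfiable

1. []((p | q) | (~q | ((s & ~q) -> r))), w0
2. (p | q) | (~q | ((s & ~q) -> r)), w0   [[]-rule on 1 via w0Rw0]
3. ~q | ((s & ~q) -> r), w0   [|-rule on 2 (branches; this branch)]
4. (s & ~q) -> r, w0   [|-rule on 3 (branches; this branch)]
5. r, w0   [->-rule on 4 (branches; this branch)]
Accessibility: w0Rw0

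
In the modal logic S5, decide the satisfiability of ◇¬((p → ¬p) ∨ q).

Yes, satisfiable

1. ◇¬((p → ¬p) ∨ q), w0
2. ¬((p → ¬p) ∨ q), w1
3. ¬(p → ¬p), w1
4. ¬q, w1
5. p, w1
Accessibility: w0Rw0, w0Rw1, w1Rw0, w1Rw1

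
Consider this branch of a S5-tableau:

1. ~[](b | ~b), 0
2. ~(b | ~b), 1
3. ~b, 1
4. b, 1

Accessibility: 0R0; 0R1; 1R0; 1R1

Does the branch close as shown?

Yes, closed

Both b and ~b appear at 1.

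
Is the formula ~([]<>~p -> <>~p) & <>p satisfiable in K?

Yes, satisfiable

1. ~([]<>~p -> <>~p) & <>p, 0
2. ~([]<>~p -> <>~p), 0   [&-rule on 1]
3. <>p, 0   [&-rule on 1]
4. []<>~p, 0   [~->-rule on 2]
5. ~<>~p, 0   [~->-rule on 2]
6. p, 1   [<>-rule on 3: fresh world 1, 0R1]
7. <>~p, 1   [[]-rule on 4 via 0R1]
8. ~p, 2   [<>-rule on 7: fresh world 2, 1R2]
Accessibility: 0R1, 1R2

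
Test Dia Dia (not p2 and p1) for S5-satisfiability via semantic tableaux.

Satisfiable (open branch found)

1. Dia Dia (not p2 and p1), w0
2. Dia (not p2 and p1), w1
3. not p2 and p1, w2
4. not p2, w2
5. p1, w2
Accessibility: w0Rw0, w0Rw1, w0Rw2, w1Rw0, w1Rw1, w1Rw2, w2Rw0, w2Rw1, w2Rw2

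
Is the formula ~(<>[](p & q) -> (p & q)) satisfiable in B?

1. ~(<>[](p & q) -> (p & q)), u
2. <>[](p & q), u   [~->-rule on 1]
3. ~(p & q), u   [~->-rule on 1]
4. ~q, u   [~&-rule on 3 (branches; this branch)]
5. [](p & q), v   [<>-rule on 2: fresh world v, uRv]
6. p & q, u   [[]-rule on 5 via vRu]
7. p, u   [&-rule on 6]
8. q, u   [&-rule on 6]
Accessibility: uRu, uRv, vRu, vRv
Branch closes: q and ~q both at u.
All branches of the tableau close; one closing branch shown above.

No, unsatisfiable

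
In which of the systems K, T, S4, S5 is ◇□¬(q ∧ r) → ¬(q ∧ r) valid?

S5

S4-tableau for the negation ¬(◇□¬(q ∧ r) → ¬(q ∧ r)):
1. ¬(◇□¬(q ∧ r) → ¬(q ∧ r)), w0
2. ◇□¬(q ∧ r), w0
3. q ∧ r, w0
4. q, w0
5. r, w0
6. □¬(q ∧ r), w1
7. ¬(q ∧ r), w1
8. ¬r, w1
Accessibility: w0Rw0, w0Rw1, w1Rw1
Complete open branch: countermodel on an S4-frame, so not valid in S4, nor in K, T (the same frame is also a K-frame and a T-frame).
S5-tableau for the negation ¬(◇□¬(q ∧ r) → ¬(q ∧ r)):
1. ¬(◇□¬(q ∧ r) → ¬(q ∧ r)), w0
2. ◇□¬(q ∧ r), w0
3. q ∧ r, w0
4. q, w0
5. r, w0
6. □¬(q ∧ r), w1
7. ¬(q ∧ r), w0
8. ¬(q ∧ r), w1
9. ¬r, w0
Accessibility: w0Rw0, w0Rw1, w1Rw0, w1Rw1
Branch closes: r and ¬r both at w0.
Every branch closes (one shown): valid in S5.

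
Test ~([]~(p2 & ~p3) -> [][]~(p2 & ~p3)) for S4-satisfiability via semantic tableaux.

No, unsatisfiable

1. ~([]~(p2 & ~p3) -> [][]~(p2 & ~p3)), u
2. []~(p2 & ~p3), u
3. ~[][]~(p2 & ~p3), u
4. ~(p2 & ~p3), u
5. p3, u
6. ~[]~(p2 & ~p3), v
7. ~(p2 & ~p3), v
8. p3, v
9. p2 & ~p3, w
10. p2, w
11. ~p3, w
12. ~(p2 & ~p3), w
13. p3, w
Accessibility: uRu, uRv, uRw, vRv, vRw, wRw
Branch closes: p3 and ~p3 both at w.
(One branch shown.) All branches close.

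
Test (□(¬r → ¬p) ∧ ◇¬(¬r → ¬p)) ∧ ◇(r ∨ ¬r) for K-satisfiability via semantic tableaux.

No, unsatisfiable

1. (□(¬r → ¬p) ∧ ◇¬(¬r → ¬p)) ∧ ◇(r ∨ ¬r), w0
2. □(¬r → ¬p) ∧ ◇¬(¬r → ¬p), w0   [∧-rule on 1]
3. ◇(r ∨ ¬r), w0   [∧-rule on 1]
4. □(¬r → ¬p), w0   [∧-rule on 2]
5. ◇¬(¬r → ¬p), w0   [∧-rule on 2]
6. r ∨ ¬r, w1   [◇-rule on 3: fresh world w1, w0Rw1]
7. ¬r → ¬p, w1   [□-rule on 4 via w0Rw1]
8. ¬r, w1   [∨-rule on 6 (branches; this branch)]
9. ¬p, w1   [→-rule on 7 (branches; this branch)]
10. ¬(¬r → ¬p), w2   [◇-rule on 5: fresh world w2, w0Rw2]
11. ¬r, w2   [¬→-rule on 10]
12. p, w2   [¬→-rule on 10]
13. ¬r → ¬p, w2   [□-rule on 4 via w0Rw2]
14. ¬p, w2   [→-rule on 13 (branches; this branch)]
Accessibility: w0Rw1, w0Rw2
Branch closes: p and ¬p both at w2.
Every branch closes; the branch above is one of them.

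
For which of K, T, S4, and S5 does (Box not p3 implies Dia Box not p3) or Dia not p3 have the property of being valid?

T, S4, S5

T-tableau for the negation not ((Box not p3 implies Dia Box not p3) or Dia not p3):
1. not ((Box not p3 implies Dia Box not p3) or Dia not p3), 0
2. not (Box not p3 implies Dia Box not p3), 0
3. not Dia not p3, 0
4. Box not p3, 0
5. not Dia Box not p3, 0
6. p3, 0
7. not p3, 0
Accessibility: 0R0
Branch closes: p3 and not p3 both at 0.
Every branch closes (one shown): valid in T, hence also in S4, S5 (every theorem of T is a theorem of S4 and S5).
K-tableau for the negation not ((Box not p3 implies Dia Box not p3) or Dia not p3):
1. not ((Box not p3 implies Dia Box not p3) or Dia not p3), 0
2. not (Box not p3 implies Dia Box not p3), 0
3. not Dia not p3, 0
4. Box not p3, 0
5. not Dia Box not p3, 0
Complete open branch: countermodel on a K-frame, so not valid in K.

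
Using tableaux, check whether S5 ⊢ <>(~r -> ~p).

Not valid

Tableau for the negation ~<>(~r -> ~p):
1. ~<>(~r -> ~p), 0
2. ~(~r -> ~p), 0   [~<>-rule on 1 via 0R0]
3. ~r, 0   [~->-rule on 2]
4. p, 0   [~->-rule on 2]
Accessibility: 0R0
The negation has an open branch (countermodel exists).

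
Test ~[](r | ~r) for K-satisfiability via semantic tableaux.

Unsatisfiable

1. ~[](r | ~r), w0
2. ~(r | ~r), w1
3. ~r, w1
4. r, w1
Accessibility: w0Rw1
Branch closes: r and ~r both at w1.
(One branch shown.) All branches close.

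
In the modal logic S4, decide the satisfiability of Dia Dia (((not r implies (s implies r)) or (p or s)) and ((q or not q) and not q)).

1. Dia Dia (((not r implies (s implies r)) or (p or s)) and ((q or not q) and not q)), 0
2. Dia (((not r implies (s implies r)) or (p or s)) and ((q or not q) and not q)), 1
3. ((not r implies (s implies r)) or (p or s)) and ((q or not q) and not q), 2
4. (not r implies (s implies r)) or (p or s), 2
5. (q or not q) and not q, 2
6. q or not q, 2
7. not q, 2
8. p or s, 2
9. s, 2
Accessibility: 0R0, 0R1, 0R2, 1R1, 1R2, 2R2

Satisfiable (open branch found)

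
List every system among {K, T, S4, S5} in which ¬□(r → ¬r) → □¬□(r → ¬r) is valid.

S5

S5-tableau for the negation ¬(¬□(r → ¬r) → □¬□(r → ¬r)):
1. ¬(¬□(r → ¬r) → □¬□(r → ¬r)), 0
2. ¬□(r → ¬r), 0
3. ¬□¬□(r → ¬r), 0
4. ¬(r → ¬r), 1
5. r, 1
6. □(r → ¬r), 2
7. r → ¬r, 0
8. r → ¬r, 1
9. r → ¬r, 2
10. ¬r, 0
11. ¬r, 1
Accessibility: 0R0, 0R1, 0R2, 1R0, 1R1, 1R2, 2R0, 2R1, 2R2
Branch closes: r and ¬r both at 1.
Every branch closes (one shown): valid in S5.
S4-tableau for the negation ¬(¬□(r → ¬r) → □¬□(r → ¬r)):
1. ¬(¬□(r → ¬r) → □¬□(r → ¬r)), 0
2. ¬□(r → ¬r), 0
3. ¬□¬□(r → ¬r), 0
4. ¬(r → ¬r), 1
5. r, 1
6. □(r → ¬r), 2
7. r → ¬r, 2
8. ¬r, 2
Accessibility: 0R0, 0R1, 0R2, 1R1, 2R2
Complete open branch: countermodel on an S4-frame, so not valid in S4, nor in K, T (the same frame is also a K-frame and a T-frame).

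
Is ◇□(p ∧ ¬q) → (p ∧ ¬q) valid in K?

Invalid (countermodel exists)

Tableau for the negation ¬(◇□(p ∧ ¬q) → (p ∧ ¬q)):
1. ¬(◇□(p ∧ ¬q) → (p ∧ ¬q)), u
2. ◇□(p ∧ ¬q), u
3. ¬(p ∧ ¬q), u
4. q, u
5. □(p ∧ ¬q), v
Accessibility: uRv
The negation has an open branch (countermodel exists).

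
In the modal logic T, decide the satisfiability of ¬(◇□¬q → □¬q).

Satisfiable (open branch found)

1. ¬(◇□¬q → □¬q), 0
2. ◇□¬q, 0
3. ¬□¬q, 0
4. □¬q, 1
5. ¬q, 1
6. q, 2
Accessibility: 0R0, 0R1, 0R2, 1R1, 2R2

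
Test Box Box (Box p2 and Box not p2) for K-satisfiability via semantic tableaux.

Satisfiable

1. Box Box (Box p2 and Box not p2), 0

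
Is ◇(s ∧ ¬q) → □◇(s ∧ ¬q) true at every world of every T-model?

Not valid

Tableau for the negation ¬(◇(s ∧ ¬q) → □◇(s ∧ ¬q)):
1. ¬(◇(s ∧ ¬q) → □◇(s ∧ ¬q)), u
2. ◇(s ∧ ¬q), u
3. ¬□◇(s ∧ ¬q), u
4. s ∧ ¬q, v
5. s, v
6. ¬q, v
7. ¬◇(s ∧ ¬q), w
8. ¬(s ∧ ¬q), w
9. q, w
Accessibility: uRu, uRv, uRw, vRv, wRw
The negation has an open branch (countermodel exists).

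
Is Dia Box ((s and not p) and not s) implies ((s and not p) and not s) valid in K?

No, not valid

Tableau for the negation not (Dia Box ((s and not p) and not s) implies ((s and not p) and not s)):
1. not (Dia Box ((s and not p) and not s) implies ((s and not p) and not s)), 0
2. Dia Box ((s and not p) and not s), 0   [neg-implies-rule on 1]
3. not ((s and not p) and not s), 0   [neg-implies-rule on 1]
4. s, 0   [neg-and-rule on 3 (branches; this branch)]
5. Box ((s and not p) and not s), 1   [Dia-rule on 2: fresh world 1, 0R1]
Accessibility: 0R1
The negation has an open branch (countermodel exists).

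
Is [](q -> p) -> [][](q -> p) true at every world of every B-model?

Tableau for the negation ~([](q -> p) -> [][](q -> p)):
1. ~([](q -> p) -> [][](q -> p)), u
2. [](q -> p), u   [~->-rule on 1]
3. ~[][](q -> p), u   [~->-rule on 1]
4. q -> p, u   [[]-rule on 2 via uRu]
5. p, u   [->-rule on 4 (branches; this branch)]
6. ~[](q -> p), v   [~[]-rule on 3: fresh world v, uRv]
7. q -> p, v   [[]-rule on 2 via uRv]
8. p, v   [->-rule on 7 (branches; this branch)]
9. ~(q -> p), w   [~[]-rule on 6: fresh world w, vRw]
10. q, w   [~->-rule on 9]
11. ~p, w   [~->-rule on 9]
Accessibility: uRu, uRv, vRu, vRv, vRw, wRv, wRw
The negation has an open branch (countermodel exists).

No, not valid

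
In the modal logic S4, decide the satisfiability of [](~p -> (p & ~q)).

1. [](~p -> (p & ~q)), u
2. ~p -> (p & ~q), u
3. p & ~q, u
4. p, u
5. ~q, u
Accessibility: uRu

Satisfiable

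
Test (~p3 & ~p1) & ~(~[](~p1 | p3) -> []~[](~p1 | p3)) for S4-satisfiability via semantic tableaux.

Satisfiable

1. (~p3 & ~p1) & ~(~[](~p1 | p3) -> []~[](~p1 | p3)), w0
2. ~p3 & ~p1, w0
3. ~(~[](~p1 | p3) -> []~[](~p1 | p3)), w0
4. ~p3, w0
5. ~p1, w0
6. ~[](~p1 | p3), w0
7. ~[]~[](~p1 | p3), w0
8. ~(~p1 | p3), w1
9. p1, w1
10. ~p3, w1
11. [](~p1 | p3), w2
12. ~p1 | p3, w2
13. p3, w2
Accessibility: w0Rw0, w0Rw1, w0Rw2, w1Rw1, w2Rw2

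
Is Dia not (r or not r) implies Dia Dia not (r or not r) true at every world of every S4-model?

Yes, valid

Tableau for the negation not (Dia not (r or not r) implies Dia Dia not (r or not r)):
1. not (Dia not (r or not r) implies Dia Dia not (r or not r)), 0
2. Dia not (r or not r), 0
3. not Dia Dia not (r or not r), 0
4. not Dia not (r or not r), 0
5. r or not r, 0
6. not r, 0
7. not (r or not r), 1
8. not r, 1
9. r, 1
Accessibility: 0R0, 0R1, 1R1
Branch closes: r and not r both at 1.
Every branch of the negation's tableau closes; the branch above is one of them.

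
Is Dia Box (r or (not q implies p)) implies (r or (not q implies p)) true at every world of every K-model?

Tableau for the negation not (Dia Box (r or (not q implies p)) implies (r or (not q implies p))):
1. not (Dia Box (r or (not q implies p)) implies (r or (not q implies p))), 0
2. Dia Box (r or (not q implies p)), 0
3. not (r or (not q implies p)), 0
4. not r, 0
5. not (not q implies p), 0
6. not q, 0
7. not p, 0
8. Box (r or (not q implies p)), 1
Accessibility: 0R1
The negation has an open branch (countermodel exists).

Not valid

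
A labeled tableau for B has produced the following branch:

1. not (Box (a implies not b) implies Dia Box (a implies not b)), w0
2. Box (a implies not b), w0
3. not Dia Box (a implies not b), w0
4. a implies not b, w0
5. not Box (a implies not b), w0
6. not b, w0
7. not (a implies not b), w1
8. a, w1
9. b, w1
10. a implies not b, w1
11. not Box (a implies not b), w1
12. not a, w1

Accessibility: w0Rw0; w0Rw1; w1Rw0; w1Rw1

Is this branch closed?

Both a and not a appear at w1.

Closed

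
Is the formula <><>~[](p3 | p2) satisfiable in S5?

Yes, satisfiable

1. <><>~[](p3 | p2), u
2. <>~[](p3 | p2), v
3. ~[](p3 | p2), w
4. ~(p3 | p2), x
5. ~p3, x
6. ~p2, x
Accessibility: uRu, uRv, uRw, uRx, vRu, vRv, vRw, vRx, wRu, wRv, wRw, wRx, xRu, xRv, xRw, xRx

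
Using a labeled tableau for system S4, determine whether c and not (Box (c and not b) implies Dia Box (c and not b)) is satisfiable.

1. c and not (Box (c and not b) implies Dia Box (c and not b)), w0
2. c, w0
3. not (Box (c and not b) implies Dia Box (c and not b)), w0
4. Box (c and not b), w0
5. not Dia Box (c and not b), w0
6. c and not b, w0
7. not b, w0
8. not Box (c and not b), w0
9. not (c and not b), w1
10. c and not b, w1
11. c, w1
12. not b, w1
13. not Box (c and not b), w1
14. b, w1
Accessibility: w0Rw0, w0Rw1, w1Rw1
Branch closes: b and not b both at w1.
All branches of the tableau close; one closing branch shown above.

Unsatisfiable (every branch closes)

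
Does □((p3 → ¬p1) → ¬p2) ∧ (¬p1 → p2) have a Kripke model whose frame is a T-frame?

1. □((p3 → ¬p1) → ¬p2) ∧ (¬p1 → p2), 0
2. □((p3 → ¬p1) → ¬p2), 0   [∧-rule on 1]
3. ¬p1 → p2, 0   [∧-rule on 1]
4. (p3 → ¬p1) → ¬p2, 0   [□-rule on 2 via 0R0]
5. p2, 0   [→-rule on 3 (branches; this branch)]
6. ¬(p3 → ¬p1), 0   [→-rule on 4 (branches; this branch)]
7. p3, 0   [¬→-rule on 6]
8. p1, 0   [¬→-rule on 6]
Accessibility: 0R0

Satisfiable (open branch found)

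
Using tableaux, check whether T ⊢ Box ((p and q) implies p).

Tableau for the negation not Box ((p and q) implies p):
1. not Box ((p and q) implies p), u
2. not ((p and q) implies p), v   [neg-Box-rule on 1: fresh world v, uRv]
3. p and q, v   [neg-implies-rule on 2]
4. not p, v   [neg-implies-rule on 2]
5. p, v   [and-rule on 3]
6. q, v   [and-rule on 3]
Accessibility: uRu, uRv, vRv
Branch closes: p and not p both at v.
All branches of the negation close; one closing branch shown above.

Valid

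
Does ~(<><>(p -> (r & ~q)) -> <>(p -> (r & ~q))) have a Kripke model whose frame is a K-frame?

1. ~(<><>(p -> (r & ~q)) -> <>(p -> (r & ~q))), u
2. <><>(p -> (r & ~q)), u
3. ~<>(p -> (r & ~q)), u
4. <>(p -> (r & ~q)), v
5. ~(p -> (r & ~q)), v
6. p, v
7. ~(r & ~q), v
8. q, v
9. p -> (r & ~q), w
10. r & ~q, w
11. r, w
12. ~q, w
Accessibility: uRv, vRw

Satisfiable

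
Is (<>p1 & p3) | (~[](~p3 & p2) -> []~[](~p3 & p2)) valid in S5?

Valid

Tableau for the negation ~((<>p1 & p3) | (~[](~p3 & p2) -> []~[](~p3 & p2))):
1. ~((<>p1 & p3) | (~[](~p3 & p2) -> []~[](~p3 & p2))), 0
2. ~(<>p1 & p3), 0
3. ~(~[](~p3 & p2) -> []~[](~p3 & p2)), 0
4. ~[](~p3 & p2), 0
5. ~[]~[](~p3 & p2), 0
6. ~<>p1, 0
7. ~p1, 0
8. ~(~p3 & p2), 1
9. ~p1, 1
10. ~p2, 1
11. [](~p3 & p2), 2
12. ~p1, 2
13. ~p3 & p2, 0
14. ~p3, 0
15. p2, 0
16. ~p3 & p2, 1
17. ~p3, 1
18. p2, 1
Accessibility: 0R0, 0R1, 0R2, 1R0, 1R1, 1R2, 2R0, 2R1, 2R2
Branch closes: p2 and ~p2 both at 1.
Every branch of the negation's tableau closes; the branch above is one of them.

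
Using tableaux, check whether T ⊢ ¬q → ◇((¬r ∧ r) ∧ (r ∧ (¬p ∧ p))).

Tableau for the negation ¬(¬q → ◇((¬r ∧ r) ∧ (r ∧ (¬p ∧ p)))):
1. ¬(¬q → ◇((¬r ∧ r) ∧ (r ∧ (¬p ∧ p)))), 0
2. ¬q, 0
3. ¬◇((¬r ∧ r) ∧ (r ∧ (¬p ∧ p))), 0
4. ¬((¬r ∧ r) ∧ (r ∧ (¬p ∧ p))), 0
5. ¬(r ∧ (¬p ∧ p)), 0
6. ¬(¬p ∧ p), 0
7. ¬p, 0
Accessibility: 0R0
The negation has an open branch (countermodel exists).

No, not valid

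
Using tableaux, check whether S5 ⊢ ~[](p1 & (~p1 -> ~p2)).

Not valid

Tableau for the negation [](p1 & (~p1 -> ~p2)):
1. [](p1 & (~p1 -> ~p2)), 0
2. p1 & (~p1 -> ~p2), 0   [[]-rule on 1 via 0R0]
3. p1, 0   [&-rule on 2]
4. ~p1 -> ~p2, 0   [&-rule on 2]
5. ~p2, 0   [->-rule on 4 (branches; this branch)]
Accessibility: 0R0
The negation has an open branch (countermodel exists).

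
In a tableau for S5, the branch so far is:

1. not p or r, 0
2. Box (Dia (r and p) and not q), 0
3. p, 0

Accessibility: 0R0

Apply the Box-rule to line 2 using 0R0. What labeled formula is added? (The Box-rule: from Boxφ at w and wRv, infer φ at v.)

Dia (r and p) and not q, 0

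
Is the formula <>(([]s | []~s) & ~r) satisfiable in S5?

1. <>(([]s | []~s) & ~r), u
2. ([]s | []~s) & ~r, v
3. []s | []~s, v
4. ~r, v
5. []~s, v
6. ~s, u
7. ~s, v
Accessibility: uRu, uRv, vRu, vRv

Satisfiable (open branch found)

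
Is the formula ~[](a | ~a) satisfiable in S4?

Unsatisfiable

1. ~[](a | ~a), w0
2. ~(a | ~a), w1
3. ~a, w1
4. a, w1
Accessibility: w0Rw0, w0Rw1, w1Rw1
Branch closes: a and ~a both at w1.
All branches of the tableau close; one closing branch shown above.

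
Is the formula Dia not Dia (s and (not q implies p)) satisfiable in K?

Satisfiable

1. Dia not Dia (s and (not q implies p)), 0
2. not Dia (s and (not q implies p)), 1
Accessibility: 0R1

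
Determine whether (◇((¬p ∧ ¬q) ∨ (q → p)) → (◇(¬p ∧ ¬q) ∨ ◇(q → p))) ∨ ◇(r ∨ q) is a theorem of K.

Tableau for the negation ¬((◇((¬p ∧ ¬q) ∨ (q → p)) → (◇(¬p ∧ ¬q) ∨ ◇(q → p))) ∨ ◇(r ∨ q)):
1. ¬((◇((¬p ∧ ¬q) ∨ (q → p)) → (◇(¬p ∧ ¬q) ∨ ◇(q → p))) ∨ ◇(r ∨ q)), u
2. ¬(◇((¬p ∧ ¬q) ∨ (q → p)) → (◇(¬p ∧ ¬q) ∨ ◇(q → p))), u
3. ¬◇(r ∨ q), u
4. ◇((¬p ∧ ¬q) ∨ (q → p)), u
5. ¬(◇(¬p ∧ ¬q) ∨ ◇(q → p)), u
6. ¬◇(¬p ∧ ¬q), u
7. ¬◇(q → p), u
8. (¬p ∧ ¬q) ∨ (q → p), v
9. ¬(r ∨ q), v
10. ¬r, v
11. ¬q, v
12. ¬(¬p ∧ ¬q), v
13. ¬(q → p), v
14. q, v
15. ¬p, v
Accessibility: uRv
Branch closes: q and ¬q both at v.
All branches of the negation close; one closing branch shown above.

Yes, valid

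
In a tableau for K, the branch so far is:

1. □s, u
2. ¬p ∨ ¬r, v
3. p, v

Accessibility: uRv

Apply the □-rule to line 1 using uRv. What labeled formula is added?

s, v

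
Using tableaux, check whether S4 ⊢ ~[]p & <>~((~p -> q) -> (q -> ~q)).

Not valid

Tableau for the negation ~(~[]p & <>~((~p -> q) -> (q -> ~q))):
1. ~(~[]p & <>~((~p -> q) -> (q -> ~q))), 0
2. ~<>~((~p -> q) -> (q -> ~q)), 0
3. (~p -> q) -> (q -> ~q), 0
4. q -> ~q, 0
5. ~q, 0
Accessibility: 0R0
The negation has an open branch (countermodel exists).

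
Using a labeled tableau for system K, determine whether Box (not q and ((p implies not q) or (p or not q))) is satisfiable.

Satisfiable (open branch found)

1. Box (not q and ((p implies not q) or (p or not q))), u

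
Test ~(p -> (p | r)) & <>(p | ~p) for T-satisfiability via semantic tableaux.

1. ~(p -> (p | r)) & <>(p | ~p), w0
2. ~(p -> (p | r)), w0   [&-rule on 1]
3. <>(p | ~p), w0   [&-rule on 1]
4. p, w0   [~->-rule on 2]
5. ~(p | r), w0   [~->-rule on 2]
6. ~p, w0   [~|-rule on 5]
7. ~r, w0   [~|-rule on 5]
Accessibility: w0Rw0
Branch closes: p and ~p both at w0.
All branches of the tableau close; one closing branch shown above.

No, unsatisfiable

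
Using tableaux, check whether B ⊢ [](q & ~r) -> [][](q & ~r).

Tableau for the negation ~([](q & ~r) -> [][](q & ~r)):
1. ~([](q & ~r) -> [][](q & ~r)), 0
2. [](q & ~r), 0   [~->-rule on 1]
3. ~[][](q & ~r), 0   [~->-rule on 1]
4. q & ~r, 0   [[]-rule on 2 via 0R0]
5. q, 0   [&-rule on 4]
6. ~r, 0   [&-rule on 4]
7. ~[](q & ~r), 1   [~[]-rule on 3: fresh world 1, 0R1]
8. q & ~r, 1   [[]-rule on 2 via 0R1]
9. q, 1   [&-rule on 8]
10. ~r, 1   [&-rule on 8]
11. ~(q & ~r), 2   [~[]-rule on 7: fresh world 2, 1R2]
12. r, 2   [~&-rule on 11 (branches; this branch)]
Accessibility: 0R0, 0R1, 1R0, 1R1, 1R2, 2R1, 2R2
The negation has an open branch (countermodel exists).

No, not valid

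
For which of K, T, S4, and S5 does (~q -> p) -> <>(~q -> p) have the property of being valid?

K-tableau for the negation ~((~q -> p) -> <>(~q -> p)):
1. ~((~q -> p) -> <>(~q -> p)), 0
2. ~q -> p, 0   [~->-rule on 1]
3. ~<>(~q -> p), 0   [~->-rule on 1]
4. p, 0   [->-rule on 2 (branches; this branch)]
Complete open branch: countermodel on a K-frame, so not valid in K.
T-tableau for the negation ~((~q -> p) -> <>(~q -> p)):
1. ~((~q -> p) -> <>(~q -> p)), 0
2. ~q -> p, 0   [~->-rule on 1]
3. ~<>(~q -> p), 0   [~->-rule on 1]
4. ~(~q -> p), 0   [~<>-rule on 3 via 0R0]
5. ~q, 0   [~->-rule on 4]
6. ~p, 0   [~->-rule on 4]
7. p, 0   [->-rule on 2 (branches; this branch)]
Accessibility: 0R0
Branch closes: p and ~p both at 0.
Every branch closes (one shown): valid in T, hence also in S4, S5 (every theorem of T is a theorem of S4 and S5).

T, S4, S5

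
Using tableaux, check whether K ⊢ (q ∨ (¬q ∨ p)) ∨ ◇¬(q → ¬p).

Tableau for the negation ¬((q ∨ (¬q ∨ p)) ∨ ◇¬(q → ¬p)):
1. ¬((q ∨ (¬q ∨ p)) ∨ ◇¬(q → ¬p)), w0
2. ¬(q ∨ (¬q ∨ p)), w0   [¬∨-rule on 1]
3. ¬◇¬(q → ¬p), w0   [¬∨-rule on 1]
4. ¬q, w0   [¬∨-rule on 2]
5. ¬(¬q ∨ p), w0   [¬∨-rule on 2]
6. q, w0   [¬∨-rule on 5]
7. ¬p, w0   [¬∨-rule on 5]
Branch closes: q and ¬q both at w0.
Every branch of the negation's tableau closes; the branch above is one of them.

Valid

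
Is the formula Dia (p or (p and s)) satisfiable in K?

Yes, satisfiable

1. Dia (p or (p and s)), u
2. p or (p and s), v   [Dia-rule on 1: fresh world v, uRv]
3. p and s, v   [or-rule on 2 (branches; this branch)]
4. p, v   [and-rule on 3]
5. s, v   [and-rule on 3]
Accessibility: uRv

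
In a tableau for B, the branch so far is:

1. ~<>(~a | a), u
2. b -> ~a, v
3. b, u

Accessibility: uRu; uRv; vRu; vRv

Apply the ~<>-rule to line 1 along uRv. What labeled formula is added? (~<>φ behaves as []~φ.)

~(~a | a), v

~<>φ behaves as []~φ: propagate the negated body to each accessible world.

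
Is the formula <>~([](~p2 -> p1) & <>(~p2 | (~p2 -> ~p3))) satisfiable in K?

1. <>~([](~p2 -> p1) & <>(~p2 | (~p2 -> ~p3))), w0
2. ~([](~p2 -> p1) & <>(~p2 | (~p2 -> ~p3))), w1
3. ~<>(~p2 | (~p2 -> ~p3)), w1
Accessibility: w0Rw1

Satisfiable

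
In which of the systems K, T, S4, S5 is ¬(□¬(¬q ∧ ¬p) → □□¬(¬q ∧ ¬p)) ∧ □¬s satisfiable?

K, T

T-tableau for the formula:
1. ¬(□¬(¬q ∧ ¬p) → □□¬(¬q ∧ ¬p)) ∧ □¬s, w0
2. ¬(□¬(¬q ∧ ¬p) → □□¬(¬q ∧ ¬p)), w0
3. □¬s, w0
4. □¬(¬q ∧ ¬p), w0
5. ¬□□¬(¬q ∧ ¬p), w0
6. ¬s, w0
7. ¬(¬q ∧ ¬p), w0
8. p, w0
9. ¬□¬(¬q ∧ ¬p), w1
10. ¬s, w1
11. ¬(¬q ∧ ¬p), w1
12. p, w1
13. ¬q ∧ ¬p, w2
14. ¬q, w2
15. ¬p, w2
Accessibility: w0Rw0, w0Rw1, w1Rw1, w1Rw2, w2Rw2
Complete open branch: satisfiable in T, hence also in K (this T-model is also a K-model).
S4-tableau for the formula:
1. ¬(□¬(¬q ∧ ¬p) → □□¬(¬q ∧ ¬p)) ∧ □¬s, w0
2. ¬(□¬(¬q ∧ ¬p) → □□¬(¬q ∧ ¬p)), w0
3. □¬s, w0
4. □¬(¬q ∧ ¬p), w0
5. ¬□□¬(¬q ∧ ¬p), w0
6. ¬s, w0
7. ¬(¬q ∧ ¬p), w0
8. p, w0
9. ¬□¬(¬q ∧ ¬p), w1
10. ¬s, w1
11. ¬(¬q ∧ ¬p), w1
12. p, w1
13. ¬q ∧ ¬p, w2
14. ¬q, w2
15. ¬p, w2
16. ¬s, w2
17. ¬(¬q ∧ ¬p), w2
18. p, w2
Accessibility: w0Rw0, w0Rw1, w0Rw2, w1Rw1, w1Rw2, w2Rw2
Branch closes: p and ¬p both at w2.
Every branch closes (one shown): unsatisfiable in S4, hence also in S5 (every S5-frame is an S4-frame).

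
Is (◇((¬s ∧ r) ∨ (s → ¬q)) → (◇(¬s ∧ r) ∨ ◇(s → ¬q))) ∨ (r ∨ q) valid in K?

Tableau for the negation ¬((◇((¬s ∧ r) ∨ (s → ¬q)) → (◇(¬s ∧ r) ∨ ◇(s → ¬q))) ∨ (r ∨ q)):
1. ¬((◇((¬s ∧ r) ∨ (s → ¬q)) → (◇(¬s ∧ r) ∨ ◇(s → ¬q))) ∨ (r ∨ q)), u
2. ¬(◇((¬s ∧ r) ∨ (s → ¬q)) → (◇(¬s ∧ r) ∨ ◇(s → ¬q))), u
3. ¬(r ∨ q), u
4. ◇((¬s ∧ r) ∨ (s → ¬q)), u
5. ¬(◇(¬s ∧ r) ∨ ◇(s → ¬q)), u
6. ¬r, u
7. ¬q, u
8. ¬◇(¬s ∧ r), u
9. ¬◇(s → ¬q), u
10. (¬s ∧ r) ∨ (s → ¬q), v
11. ¬(¬s ∧ r), v
12. ¬(s → ¬q), v
13. s, v
14. q, v
15. s → ¬q, v
16. ¬r, v
17. ¬q, v
Accessibility: uRv
Branch closes: q and ¬q both at v.
All branches of the negation close; one closing branch shown above.

Valid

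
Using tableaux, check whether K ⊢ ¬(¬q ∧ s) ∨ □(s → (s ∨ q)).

Tableau for the negation ¬(¬(¬q ∧ s) ∨ □(s → (s ∨ q))):
1. ¬(¬(¬q ∧ s) ∨ □(s → (s ∨ q))), 0
2. ¬q ∧ s, 0   [¬∨-rule on 1]
3. ¬□(s → (s ∨ q)), 0   [¬∨-rule on 1]
4. ¬q, 0   [∧-rule on 2]
5. s, 0   [∧-rule on 2]
6. ¬(s → (s ∨ q)), 1   [¬□-rule on 3: fresh world 1, 0R1]
7. s, 1   [¬→-rule on 6]
8. ¬(s ∨ q), 1   [¬→-rule on 6]
9. ¬s, 1   [¬∨-rule on 8]
10. ¬q, 1   [¬∨-rule on 8]
Accessibility: 0R1
Branch closes: s and ¬s both at 1.
All branches of the negation close; one closing branch shown above.

Yes, valid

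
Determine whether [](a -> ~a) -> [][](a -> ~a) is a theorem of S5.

Valid

Tableau for the negation ~([](a -> ~a) -> [][](a -> ~a)):
1. ~([](a -> ~a) -> [][](a -> ~a)), 0
2. [](a -> ~a), 0
3. ~[][](a -> ~a), 0
4. a -> ~a, 0
5. ~a, 0
6. ~[](a -> ~a), 1
7. a -> ~a, 1
8. ~a, 1
9. ~(a -> ~a), 2
10. a, 2
11. a -> ~a, 2
12. ~a, 2
Accessibility: 0R0, 0R1, 0R2, 1R0, 1R1, 1R2, 2R0, 2R1, 2R2
Branch closes: a and ~a both at 2.
Every branch of the negation's tableau closes; the branch above is one of them.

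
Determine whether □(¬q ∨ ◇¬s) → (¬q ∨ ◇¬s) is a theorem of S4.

Yes, valid

Tableau for the negation ¬(□(¬q ∨ ◇¬s) → (¬q ∨ ◇¬s)):
1. ¬(□(¬q ∨ ◇¬s) → (¬q ∨ ◇¬s)), u
2. □(¬q ∨ ◇¬s), u
3. ¬(¬q ∨ ◇¬s), u
4. q, u
5. ¬◇¬s, u
6. ¬q ∨ ◇¬s, u
7. s, u
8. ◇¬s, u
9. ¬s, v
10. ¬q ∨ ◇¬s, v
11. s, v
Accessibility: uRu, uRv, vRv
Branch closes: s and ¬s both at v.
All branches of the negation close; one closing branch shown above.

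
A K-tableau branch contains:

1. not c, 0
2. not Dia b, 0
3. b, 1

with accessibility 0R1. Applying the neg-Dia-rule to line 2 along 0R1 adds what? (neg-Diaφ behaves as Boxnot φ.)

not b, 1

neg-Diaφ behaves as Boxnot φ: propagate the negated body to each accessible world.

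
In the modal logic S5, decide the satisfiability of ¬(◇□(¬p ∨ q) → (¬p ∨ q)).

No, unsatisfiable

1. ¬(◇□(¬p ∨ q) → (¬p ∨ q)), w0
2. ◇□(¬p ∨ q), w0
3. ¬(¬p ∨ q), w0
4. p, w0
5. ¬q, w0
6. □(¬p ∨ q), w1
7. ¬p ∨ q, w0
8. ¬p ∨ q, w1
9. q, w0
Accessibility: w0Rw0, w0Rw1, w1Rw0, w1Rw1
Branch closes: q and ¬q both at w0.
All branches of the tableau close; one closing branch shown above.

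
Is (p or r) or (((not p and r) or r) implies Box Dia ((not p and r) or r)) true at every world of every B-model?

Tableau for the negation not ((p or r) or (((not p and r) or r) implies Box Dia ((not p and r) or r))):
1. not ((p or r) or (((not p and r) or r) implies Box Dia ((not p and r) or r))), w0
2. not (p or r), w0
3. not (((not p and r) or r) implies Box Dia ((not p and r) or r)), w0
4. not p, w0
5. not r, w0
6. (not p and r) or r, w0
7. not Box Dia ((not p and r) or r), w0
8. not p and r, w0
9. r, w0
Accessibility: w0Rw0
Branch closes: r and not r both at w0.
Every branch of the negation's tableau closes; the branch above is one of them.

Valid in B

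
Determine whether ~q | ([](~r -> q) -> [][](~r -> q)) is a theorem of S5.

Yes, valid

Tableau for the negation ~(~q | ([](~r -> q) -> [][](~r -> q))):
1. ~(~q | ([](~r -> q) -> [][](~r -> q))), u
2. q, u   [~|-rule on 1]
3. ~([](~r -> q) -> [][](~r -> q)), u   [~|-rule on 1]
4. [](~r -> q), u   [~->-rule on 3]
5. ~[][](~r -> q), u   [~->-rule on 3]
6. ~r -> q, u   [[]-rule on 4 via uRu]
7. ~[](~r -> q), v   [~[]-rule on 5: fresh world v, uRv]
8. ~r -> q, v   [[]-rule on 4 via uRv]
9. q, v   [->-rule on 8 (branches; this branch)]
10. ~(~r -> q), w   [~[]-rule on 7: fresh world w, vRw]
11. ~r, w   [~->-rule on 10]
12. ~q, w   [~->-rule on 10]
13. ~r -> q, w   [[]-rule on 4 via uRw]
14. q, w   [->-rule on 13 (branches; this branch)]
Accessibility: uRu, uRv, uRw, vRu, vRv, vRw, wRu, wRv, wRw
Branch closes: q and ~q both at w.
All branches of the negation close; one closing branch shown above.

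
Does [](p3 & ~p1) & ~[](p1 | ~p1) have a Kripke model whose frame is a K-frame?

1. [](p3 & ~p1) & ~[](p1 | ~p1), 0
2. [](p3 & ~p1), 0
3. ~[](p1 | ~p1), 0
4. ~(p1 | ~p1), 1
5. ~p1, 1
6. p1, 1
Accessibility: 0R1
Branch closes: p1 and ~p1 both at 1.
(One branch shown.) All branches close.

Unsatisfiable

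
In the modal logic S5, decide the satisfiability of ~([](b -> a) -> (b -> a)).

1. ~([](b -> a) -> (b -> a)), w0
2. [](b -> a), w0   [~->-rule on 1]
3. ~(b -> a), w0   [~->-rule on 1]
4. b, w0   [~->-rule on 3]
5. ~a, w0   [~->-rule on 3]
6. b -> a, w0   [[]-rule on 2 via w0Rw0]
7. a, w0   [->-rule on 6 (branches; this branch)]
Accessibility: w0Rw0
Branch closes: a and ~a both at w0.
(One branch shown.) All branches close.

Unsatisfiable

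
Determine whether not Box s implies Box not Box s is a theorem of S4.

Not valid

Tableau for the negation not (not Box s implies Box not Box s):
1. not (not Box s implies Box not Box s), w0
2. not Box s, w0   [neg-implies-rule on 1]
3. not Box not Box s, w0   [neg-implies-rule on 1]
4. not s, w1   [neg-Box-rule on 2: fresh world w1, w0Rw1]
5. Box s, w2   [neg-Box-rule on 3: fresh world w2, w0Rw2]
6. s, w2   [Box-rule on 5 via w2Rw2]
Accessibility: w0Rw0, w0Rw1, w0Rw2, w1Rw1, w2Rw2
The negation has an open branch (countermodel exists).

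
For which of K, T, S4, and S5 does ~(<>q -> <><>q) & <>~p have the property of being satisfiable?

K-tableau for the formula:
1. ~(<>q -> <><>q) & <>~p, u
2. ~(<>q -> <><>q), u   [&-rule on 1]
3. <>~p, u   [&-rule on 1]
4. <>q, u   [~->-rule on 2]
5. ~<><>q, u   [~->-rule on 2]
6. ~p, v   [<>-rule on 3: fresh world v, uRv]
7. ~<>q, v   [~<>-rule on 5 via uRv]
8. q, w   [<>-rule on 4: fresh world w, uRw]
9. ~<>q, w   [~<>-rule on 5 via uRw]
Accessibility: uRv, uRw
Complete open branch: satisfiable in K.
T-tableau for the formula:
1. ~(<>q -> <><>q) & <>~p, u
2. ~(<>q -> <><>q), u   [&-rule on 1]
3. <>~p, u   [&-rule on 1]
4. <>q, u   [~->-rule on 2]
5. ~<><>q, u   [~->-rule on 2]
6. ~<>q, u   [~<>-rule on 5 via uRu]
7. ~q, u   [~<>-rule on 6 via uRu]
8. ~p, v   [<>-rule on 3: fresh world v, uRv]
9. ~<>q, v   [~<>-rule on 5 via uRv]
10. ~q, v   [~<>-rule on 6 via uRv]
11. q, w   [<>-rule on 4: fresh world w, uRw]
12. ~<>q, w   [~<>-rule on 5 via uRw]
13. ~q, w   [~<>-rule on 6 via uRw]
Accessibility: uRu, uRv, uRw, vRv, wRw
Branch closes: q and ~q both at w.
Every branch closes (one shown): unsatisfiable in T, hence also in S4, S5 (every S4/S5-frame is a T-frame).

K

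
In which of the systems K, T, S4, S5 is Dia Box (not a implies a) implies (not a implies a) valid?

S4-tableau for the negation not (Dia Box (not a implies a) implies (not a implies a)):
1. not (Dia Box (not a implies a) implies (not a implies a)), u
2. Dia Box (not a implies a), u
3. not (not a implies a), u
4. not a, u
5. Box (not a implies a), v
6. not a implies a, v
7. a, v
Accessibility: uRu, uRv, vRv
Complete open branch: countermodel on an S4-frame, so not valid in S4, nor in K, T (the same frame is also a K-frame and a T-frame).
S5-tableau for the negation not (Dia Box (not a implies a) implies (not a implies a)):
1. not (Dia Box (not a implies a) implies (not a implies a)), u
2. Dia Box (not a implies a), u
3. not (not a implies a), u
4. not a, u
5. Box (not a implies a), v
6. not a implies a, u
7. not a implies a, v
8. a, u
Accessibility: uRu, uRv, vRu, vRv
Branch closes: a and not a both at u.
Every branch closes (one shown): valid in S5.

S5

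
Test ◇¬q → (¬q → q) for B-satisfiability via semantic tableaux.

Satisfiable

1. ◇¬q → (¬q → q), 0
2. ¬q → q, 0   [→-rule on 1 (branches; this branch)]
3. q, 0   [→-rule on 2 (branches; this branch)]
Accessibility: 0R0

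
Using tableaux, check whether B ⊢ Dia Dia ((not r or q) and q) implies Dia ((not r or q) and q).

No, not valid

Tableau for the negation not (Dia Dia ((not r or q) and q) implies Dia ((not r or q) and q)):
1. not (Dia Dia ((not r or q) and q) implies Dia ((not r or q) and q)), w0
2. Dia Dia ((not r or q) and q), w0   [neg-implies-rule on 1]
3. not Dia ((not r or q) and q), w0   [neg-implies-rule on 1]
4. not ((not r or q) and q), w0   [neg-Dia-rule on 3 via w0Rw0]
5. not q, w0   [neg-and-rule on 4 (branches; this branch)]
6. Dia ((not r or q) and q), w1   [Dia-rule on 2: fresh world w1, w0Rw1]
7. not ((not r or q) and q), w1   [neg-Dia-rule on 3 via w0Rw1]
8. not q, w1   [neg-and-rule on 7 (branches; this branch)]
9. (not r or q) and q, w2   [Dia-rule on 6: fresh world w2, w1Rw2]
10. not r or q, w2   [and-rule on 9]
11. q, w2   [and-rule on 9]
Accessibility: w0Rw0, w0Rw1, w1Rw0, w1Rw1, w1Rw2, w2Rw1, w2Rw2
The negation has an open branch (countermodel exists).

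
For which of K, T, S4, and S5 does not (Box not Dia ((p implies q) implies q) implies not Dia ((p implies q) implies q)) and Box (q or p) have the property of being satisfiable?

T-tableau for the formula:
1. not (Box not Dia ((p implies q) implies q) implies not Dia ((p implies q) implies q)) and Box (q or p), u
2. not (Box not Dia ((p implies q) implies q) implies not Dia ((p implies q) implies q)), u
3. Box (q or p), u
4. Box not Dia ((p implies q) implies q), u
5. Dia ((p implies q) implies q), u
6. q or p, u
7. not Dia ((p implies q) implies q), u
8. not ((p implies q) implies q), u
9. p implies q, u
10. not q, u
11. p, u
12. q, u
Accessibility: uRu
Branch closes: q and not q both at u.
Every branch closes (one shown): unsatisfiable in T, hence also in S4, S5 (every S4/S5-frame is a T-frame).
K-tableau for the formula:
1. not (Box not Dia ((p implies q) implies q) implies not Dia ((p implies q) implies q)) and Box (q or p), u
2. not (Box not Dia ((p implies q) implies q) implies not Dia ((p implies q) implies q)), u
3. Box (q or p), u
4. Box not Dia ((p implies q) implies q), u
5. Dia ((p implies q) implies q), u
6. (p implies q) implies q, v
7. q or p, v
8. not Dia ((p implies q) implies q), v
9. q, v
10. p, v
Accessibility: uRv
Complete open branch: satisfiable in K.

K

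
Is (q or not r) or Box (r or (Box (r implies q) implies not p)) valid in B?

Valid in B

Tableau for the negation not ((q or not r) or Box (r or (Box (r implies q) implies not p))):
1. not ((q or not r) or Box (r or (Box (r implies q) implies not p))), u
2. not (q or not r), u
3. not Box (r or (Box (r implies q) implies not p)), u
4. not q, u
5. r, u
6. not (r or (Box (r implies q) implies not p)), v
7. not r, v
8. not (Box (r implies q) implies not p), v
9. Box (r implies q), v
10. p, v
11. r implies q, u
12. r implies q, v
13. q, u
Accessibility: uRu, uRv, vRu, vRv
Branch closes: q and not q both at u.
Every branch of the negation's tableau closes; the branch above is one of them.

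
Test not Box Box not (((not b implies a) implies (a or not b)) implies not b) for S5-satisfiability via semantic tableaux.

1. not Box Box not (((not b implies a) implies (a or not b)) implies not b), u
2. not Box not (((not b implies a) implies (a or not b)) implies not b), v   [neg-Box-rule on 1: fresh world v, uRv]
3. ((not b implies a) implies (a or not b)) implies not b, w   [neg-Box-rule on 2: fresh world w, vRw]
4. not b, w   [implies-rule on 3 (branches; this branch)]
Accessibility: uRu, uRv, uRw, vRu, vRv, vRw, wRu, wRv, wRw

Satisfiable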